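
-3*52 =-156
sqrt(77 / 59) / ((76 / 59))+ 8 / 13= 8 / 13+ sqrt(4543) / 76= 1.50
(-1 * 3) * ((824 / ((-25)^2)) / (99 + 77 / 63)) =-11124 / 281875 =-0.04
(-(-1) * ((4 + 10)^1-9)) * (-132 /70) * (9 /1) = -594 /7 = -84.86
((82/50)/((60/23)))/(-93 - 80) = -943/259500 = -0.00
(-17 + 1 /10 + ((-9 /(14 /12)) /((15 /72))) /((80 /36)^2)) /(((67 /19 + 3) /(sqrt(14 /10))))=-811243* sqrt(35) /1085000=-4.42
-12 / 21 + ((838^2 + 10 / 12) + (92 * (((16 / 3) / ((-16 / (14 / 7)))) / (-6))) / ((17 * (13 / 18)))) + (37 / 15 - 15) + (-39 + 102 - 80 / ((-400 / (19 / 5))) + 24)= 54324476841 / 77350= 702320.32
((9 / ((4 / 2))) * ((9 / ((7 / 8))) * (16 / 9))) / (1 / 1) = 82.29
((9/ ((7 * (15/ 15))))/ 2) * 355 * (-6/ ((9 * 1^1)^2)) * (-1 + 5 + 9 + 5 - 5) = -4615/ 21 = -219.76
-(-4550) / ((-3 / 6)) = -9100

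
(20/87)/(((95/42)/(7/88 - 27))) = -2.74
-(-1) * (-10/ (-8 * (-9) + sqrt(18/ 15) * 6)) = -50/ 357 + 5 * sqrt(30)/ 2142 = -0.13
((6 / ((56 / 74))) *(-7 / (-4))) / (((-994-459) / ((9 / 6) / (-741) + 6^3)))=-11844033 / 5742256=-2.06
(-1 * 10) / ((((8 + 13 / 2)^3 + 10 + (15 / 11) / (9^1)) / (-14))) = 36960 / 807517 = 0.05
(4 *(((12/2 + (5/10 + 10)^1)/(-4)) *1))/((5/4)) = -66/5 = -13.20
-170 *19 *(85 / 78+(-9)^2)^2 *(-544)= 18009781105520 / 1521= 11840750233.74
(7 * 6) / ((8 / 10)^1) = 105 / 2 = 52.50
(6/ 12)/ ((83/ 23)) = 23/ 166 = 0.14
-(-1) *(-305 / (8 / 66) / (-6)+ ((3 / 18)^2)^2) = 543511 / 1296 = 419.38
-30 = -30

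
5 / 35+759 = 5314 / 7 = 759.14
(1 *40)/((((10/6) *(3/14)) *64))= 7/4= 1.75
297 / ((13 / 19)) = 5643 / 13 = 434.08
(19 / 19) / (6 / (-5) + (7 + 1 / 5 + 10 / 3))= 3 / 28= 0.11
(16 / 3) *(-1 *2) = -32 / 3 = -10.67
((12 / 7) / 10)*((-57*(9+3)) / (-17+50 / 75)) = 12312 / 1715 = 7.18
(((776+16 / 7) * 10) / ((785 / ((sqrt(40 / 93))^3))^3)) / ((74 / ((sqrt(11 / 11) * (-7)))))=-371916800 * sqrt(930) / 332042877899376471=-0.00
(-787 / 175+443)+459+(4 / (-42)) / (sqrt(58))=157063 / 175 - sqrt(58) / 609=897.49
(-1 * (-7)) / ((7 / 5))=5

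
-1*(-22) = 22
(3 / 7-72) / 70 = -501 / 490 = -1.02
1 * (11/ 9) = 11/ 9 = 1.22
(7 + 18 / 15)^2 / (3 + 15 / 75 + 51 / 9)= 5043 / 665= 7.58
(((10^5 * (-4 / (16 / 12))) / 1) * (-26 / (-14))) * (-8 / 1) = 4457142.86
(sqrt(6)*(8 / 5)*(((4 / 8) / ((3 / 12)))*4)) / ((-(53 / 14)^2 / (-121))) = 1517824*sqrt(6) / 14045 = 264.71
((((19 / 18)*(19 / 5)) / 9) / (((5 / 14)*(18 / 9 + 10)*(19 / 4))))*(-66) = -2926 / 2025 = -1.44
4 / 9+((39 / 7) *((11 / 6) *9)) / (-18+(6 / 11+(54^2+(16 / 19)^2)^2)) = 682953334098565 / 1536607641395232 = 0.44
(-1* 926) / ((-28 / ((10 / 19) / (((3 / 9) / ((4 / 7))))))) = 27780 / 931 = 29.84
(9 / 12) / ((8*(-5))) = -3 / 160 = -0.02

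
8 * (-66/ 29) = -528/ 29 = -18.21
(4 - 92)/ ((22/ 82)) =-328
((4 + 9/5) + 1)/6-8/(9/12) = -143/15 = -9.53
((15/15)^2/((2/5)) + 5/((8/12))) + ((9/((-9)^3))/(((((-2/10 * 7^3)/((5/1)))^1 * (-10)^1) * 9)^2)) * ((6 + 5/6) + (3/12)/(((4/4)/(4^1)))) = 185254820185/18525482136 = 10.00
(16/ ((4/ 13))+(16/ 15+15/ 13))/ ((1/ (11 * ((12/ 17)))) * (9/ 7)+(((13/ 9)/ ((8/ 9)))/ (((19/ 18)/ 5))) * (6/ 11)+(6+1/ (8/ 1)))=123746392/ 23939175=5.17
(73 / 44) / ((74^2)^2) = 73 / 1319409344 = 0.00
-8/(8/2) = -2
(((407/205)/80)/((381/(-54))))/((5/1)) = -3663/5207000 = -0.00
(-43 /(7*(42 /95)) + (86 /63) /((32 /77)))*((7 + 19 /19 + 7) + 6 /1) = -74863 /336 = -222.81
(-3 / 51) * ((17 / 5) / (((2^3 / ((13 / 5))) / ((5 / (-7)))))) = 13 / 280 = 0.05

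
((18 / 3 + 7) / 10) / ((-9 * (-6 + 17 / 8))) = 52 / 1395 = 0.04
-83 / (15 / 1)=-83 / 15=-5.53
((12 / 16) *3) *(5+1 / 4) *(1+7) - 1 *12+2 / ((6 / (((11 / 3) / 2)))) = 748 / 9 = 83.11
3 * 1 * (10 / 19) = 30 / 19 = 1.58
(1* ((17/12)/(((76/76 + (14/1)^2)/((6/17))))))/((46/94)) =47/9062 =0.01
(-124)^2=15376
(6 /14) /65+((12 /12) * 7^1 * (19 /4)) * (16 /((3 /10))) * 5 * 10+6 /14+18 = 121055164 /1365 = 88685.10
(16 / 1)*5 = 80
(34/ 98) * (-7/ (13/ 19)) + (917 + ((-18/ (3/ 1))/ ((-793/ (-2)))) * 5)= 5070144/ 5551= 913.37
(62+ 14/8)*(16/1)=1020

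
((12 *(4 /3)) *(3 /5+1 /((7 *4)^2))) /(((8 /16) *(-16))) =-2357 /1960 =-1.20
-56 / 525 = -0.11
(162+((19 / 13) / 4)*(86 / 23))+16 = 179.37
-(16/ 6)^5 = -32768/ 243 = -134.85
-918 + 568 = -350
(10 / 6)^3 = 125 / 27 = 4.63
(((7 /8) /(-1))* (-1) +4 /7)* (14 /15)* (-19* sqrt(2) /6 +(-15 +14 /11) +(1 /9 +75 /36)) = -13701 /880 - 171* sqrt(2) /40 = -21.62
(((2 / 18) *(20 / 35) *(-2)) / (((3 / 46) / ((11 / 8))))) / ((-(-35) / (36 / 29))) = -2024 / 21315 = -0.09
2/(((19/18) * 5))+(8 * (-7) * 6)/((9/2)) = -21172/285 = -74.29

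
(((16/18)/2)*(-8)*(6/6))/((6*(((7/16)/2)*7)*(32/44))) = -704/1323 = -0.53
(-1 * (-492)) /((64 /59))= 7257 /16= 453.56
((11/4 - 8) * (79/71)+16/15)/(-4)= 20341/17040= 1.19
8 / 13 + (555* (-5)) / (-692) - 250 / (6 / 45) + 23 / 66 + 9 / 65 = -2775548891 / 1484340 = -1869.89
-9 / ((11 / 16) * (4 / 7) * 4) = -63 / 11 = -5.73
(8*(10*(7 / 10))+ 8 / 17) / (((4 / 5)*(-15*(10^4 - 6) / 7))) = -280 / 84949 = -0.00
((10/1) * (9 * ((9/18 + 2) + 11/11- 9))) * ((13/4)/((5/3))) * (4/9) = -429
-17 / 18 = -0.94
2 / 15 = 0.13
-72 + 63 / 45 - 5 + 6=-348 / 5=-69.60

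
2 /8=1 /4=0.25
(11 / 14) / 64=11 / 896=0.01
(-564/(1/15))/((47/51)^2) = -468180/47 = -9961.28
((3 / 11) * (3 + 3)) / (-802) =-9 / 4411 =-0.00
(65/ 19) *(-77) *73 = -365365/ 19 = -19229.74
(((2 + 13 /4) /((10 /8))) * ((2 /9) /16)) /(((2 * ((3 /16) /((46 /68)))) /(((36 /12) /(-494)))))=-161 /251940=-0.00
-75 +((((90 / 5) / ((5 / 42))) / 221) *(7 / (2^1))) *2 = -77583 / 1105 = -70.21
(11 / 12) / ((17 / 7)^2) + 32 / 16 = 7475 / 3468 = 2.16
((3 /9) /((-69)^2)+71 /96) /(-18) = -338063 /8227008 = -0.04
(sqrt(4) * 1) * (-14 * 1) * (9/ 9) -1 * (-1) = -27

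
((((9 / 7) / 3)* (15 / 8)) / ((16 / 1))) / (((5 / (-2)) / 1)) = -9 / 448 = -0.02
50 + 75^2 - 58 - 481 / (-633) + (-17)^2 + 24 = 5930.76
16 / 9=1.78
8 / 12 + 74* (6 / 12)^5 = 143 / 48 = 2.98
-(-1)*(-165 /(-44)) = 15 /4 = 3.75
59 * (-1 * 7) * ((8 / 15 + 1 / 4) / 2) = -19411 / 120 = -161.76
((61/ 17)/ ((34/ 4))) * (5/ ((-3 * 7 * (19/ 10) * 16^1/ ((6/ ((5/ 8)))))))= -1220/ 38437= -0.03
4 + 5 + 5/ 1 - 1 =13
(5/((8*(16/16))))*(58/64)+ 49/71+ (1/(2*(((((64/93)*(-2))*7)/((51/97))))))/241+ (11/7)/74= 1.28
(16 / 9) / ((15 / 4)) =64 / 135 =0.47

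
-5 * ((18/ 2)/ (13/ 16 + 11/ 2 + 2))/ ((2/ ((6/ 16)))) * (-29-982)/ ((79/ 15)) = 2047275/ 10507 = 194.85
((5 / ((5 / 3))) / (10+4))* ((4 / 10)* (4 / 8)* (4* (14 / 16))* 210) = 63 / 2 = 31.50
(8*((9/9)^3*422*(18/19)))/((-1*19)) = -60768/361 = -168.33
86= 86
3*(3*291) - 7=2612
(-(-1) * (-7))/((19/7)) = -49/19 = -2.58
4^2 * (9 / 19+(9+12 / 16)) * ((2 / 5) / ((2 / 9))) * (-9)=-251748 / 95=-2649.98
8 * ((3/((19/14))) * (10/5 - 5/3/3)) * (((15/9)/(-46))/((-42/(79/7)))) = 20540/82593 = 0.25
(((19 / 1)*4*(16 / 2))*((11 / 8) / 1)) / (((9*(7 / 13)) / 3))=10868 / 21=517.52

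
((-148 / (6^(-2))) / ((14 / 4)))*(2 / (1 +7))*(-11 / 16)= 3663 / 14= 261.64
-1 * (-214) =214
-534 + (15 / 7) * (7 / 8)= -4257 / 8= -532.12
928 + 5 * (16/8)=938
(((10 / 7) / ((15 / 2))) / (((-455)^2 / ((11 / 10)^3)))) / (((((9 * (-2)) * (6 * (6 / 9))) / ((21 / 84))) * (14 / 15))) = -1331 / 292153680000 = -0.00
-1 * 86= -86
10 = 10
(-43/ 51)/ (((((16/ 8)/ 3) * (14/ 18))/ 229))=-88623/ 238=-372.37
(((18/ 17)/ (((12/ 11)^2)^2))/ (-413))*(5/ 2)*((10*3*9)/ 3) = -366025/ 898688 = -0.41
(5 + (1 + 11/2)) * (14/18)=161/18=8.94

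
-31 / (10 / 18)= -279 / 5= -55.80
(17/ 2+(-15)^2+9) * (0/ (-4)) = 0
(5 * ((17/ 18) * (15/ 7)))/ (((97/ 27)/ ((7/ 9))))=425/ 194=2.19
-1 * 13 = -13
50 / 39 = 1.28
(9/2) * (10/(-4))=-11.25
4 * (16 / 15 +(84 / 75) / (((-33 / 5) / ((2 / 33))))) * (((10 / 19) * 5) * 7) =1610560 / 20691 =77.84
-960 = -960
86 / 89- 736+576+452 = 26074 / 89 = 292.97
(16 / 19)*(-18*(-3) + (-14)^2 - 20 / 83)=331680 / 1577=210.32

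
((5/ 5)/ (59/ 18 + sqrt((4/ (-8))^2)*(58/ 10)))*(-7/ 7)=-45/ 278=-0.16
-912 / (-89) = 912 / 89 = 10.25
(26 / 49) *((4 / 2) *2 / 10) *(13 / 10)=338 / 1225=0.28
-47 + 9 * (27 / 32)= -1261 / 32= -39.41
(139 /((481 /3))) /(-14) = -417 /6734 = -0.06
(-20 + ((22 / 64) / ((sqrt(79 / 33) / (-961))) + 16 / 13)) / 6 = -10571*sqrt(2607) / 15168 -122 / 39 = -38.71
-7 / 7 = -1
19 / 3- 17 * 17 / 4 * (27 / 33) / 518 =425245 / 68376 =6.22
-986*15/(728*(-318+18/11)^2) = -2057/10133760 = -0.00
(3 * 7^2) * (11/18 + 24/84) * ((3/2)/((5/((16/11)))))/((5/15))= 9492/55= 172.58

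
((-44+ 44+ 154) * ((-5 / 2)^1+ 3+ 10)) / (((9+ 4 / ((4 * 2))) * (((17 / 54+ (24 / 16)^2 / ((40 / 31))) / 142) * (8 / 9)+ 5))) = 2231848080 / 65730367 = 33.95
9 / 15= 3 / 5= 0.60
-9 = -9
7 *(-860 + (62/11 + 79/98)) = -920135/154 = -5974.90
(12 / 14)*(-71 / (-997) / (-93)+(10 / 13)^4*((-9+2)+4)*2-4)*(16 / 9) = -517059384160 / 55612294101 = -9.30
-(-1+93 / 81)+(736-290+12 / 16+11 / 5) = 242353 / 540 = 448.80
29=29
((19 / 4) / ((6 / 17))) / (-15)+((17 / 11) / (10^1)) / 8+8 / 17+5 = 618359 / 134640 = 4.59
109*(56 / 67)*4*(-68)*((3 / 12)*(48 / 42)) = -474368 / 67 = -7080.12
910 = 910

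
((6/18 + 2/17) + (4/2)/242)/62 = 1417/191301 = 0.01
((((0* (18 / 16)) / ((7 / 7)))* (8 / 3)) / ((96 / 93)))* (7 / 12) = 0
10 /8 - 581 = -2319 /4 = -579.75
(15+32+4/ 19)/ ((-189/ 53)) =-15847/ 1197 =-13.24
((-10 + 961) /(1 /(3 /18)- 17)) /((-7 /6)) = 5706 /77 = 74.10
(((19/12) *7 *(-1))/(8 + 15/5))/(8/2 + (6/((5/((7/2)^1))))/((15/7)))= -3325/19668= -0.17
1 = 1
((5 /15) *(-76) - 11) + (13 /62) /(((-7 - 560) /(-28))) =-91207 /2511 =-36.32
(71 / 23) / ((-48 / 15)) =-355 / 368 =-0.96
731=731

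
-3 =-3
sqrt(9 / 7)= 3 * sqrt(7) / 7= 1.13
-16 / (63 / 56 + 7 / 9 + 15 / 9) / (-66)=192 / 2827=0.07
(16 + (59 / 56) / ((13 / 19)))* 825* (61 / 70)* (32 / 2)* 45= 5783399325 / 637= 9079119.82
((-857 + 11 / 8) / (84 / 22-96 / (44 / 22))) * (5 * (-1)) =-376475 / 3888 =-96.83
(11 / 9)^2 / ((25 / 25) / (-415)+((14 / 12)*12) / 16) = 401720 / 234657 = 1.71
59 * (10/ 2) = 295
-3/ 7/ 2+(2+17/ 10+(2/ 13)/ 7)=228/ 65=3.51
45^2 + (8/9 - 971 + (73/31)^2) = 9171695/8649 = 1060.43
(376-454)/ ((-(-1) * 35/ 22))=-1716/ 35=-49.03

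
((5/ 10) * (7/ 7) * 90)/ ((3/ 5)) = 75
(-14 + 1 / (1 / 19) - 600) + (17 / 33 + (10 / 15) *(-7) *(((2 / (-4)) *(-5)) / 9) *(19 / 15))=-531149 / 891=-596.13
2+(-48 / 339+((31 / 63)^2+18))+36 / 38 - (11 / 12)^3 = 11058868229 / 545372352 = 20.28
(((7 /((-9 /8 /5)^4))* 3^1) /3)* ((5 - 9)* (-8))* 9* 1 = 786611.80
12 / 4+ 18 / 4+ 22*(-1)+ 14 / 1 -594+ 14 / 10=-5931 / 10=-593.10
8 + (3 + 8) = 19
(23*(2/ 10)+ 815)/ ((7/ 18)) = 2107.54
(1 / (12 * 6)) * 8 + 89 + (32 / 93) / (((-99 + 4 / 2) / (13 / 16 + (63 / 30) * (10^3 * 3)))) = 1806736 / 27063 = 66.76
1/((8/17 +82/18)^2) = 23409/591361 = 0.04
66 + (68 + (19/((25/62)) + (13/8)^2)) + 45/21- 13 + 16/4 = 1981319/11200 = 176.90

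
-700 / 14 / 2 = -25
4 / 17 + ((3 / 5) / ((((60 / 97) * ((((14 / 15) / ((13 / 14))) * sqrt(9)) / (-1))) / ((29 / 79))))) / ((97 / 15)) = 228517 / 1052912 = 0.22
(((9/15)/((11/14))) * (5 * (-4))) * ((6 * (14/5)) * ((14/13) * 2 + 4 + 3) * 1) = -1679328/715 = -2348.71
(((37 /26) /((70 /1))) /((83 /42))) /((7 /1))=111 /75530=0.00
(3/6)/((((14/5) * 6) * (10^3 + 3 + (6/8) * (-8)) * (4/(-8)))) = -5/83748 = -0.00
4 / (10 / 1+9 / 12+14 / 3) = 48 / 185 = 0.26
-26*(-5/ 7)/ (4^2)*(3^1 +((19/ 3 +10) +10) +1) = 845/ 24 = 35.21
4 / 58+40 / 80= 33 / 58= 0.57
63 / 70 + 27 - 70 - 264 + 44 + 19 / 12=-15631 / 60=-260.52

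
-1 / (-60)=1 / 60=0.02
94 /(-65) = -94 /65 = -1.45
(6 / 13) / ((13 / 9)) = 54 / 169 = 0.32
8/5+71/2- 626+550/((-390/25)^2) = -4461397/7605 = -586.64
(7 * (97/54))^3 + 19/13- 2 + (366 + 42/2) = 4860708043/2047032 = 2374.51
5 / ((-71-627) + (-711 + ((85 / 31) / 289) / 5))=-2635 / 742542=-0.00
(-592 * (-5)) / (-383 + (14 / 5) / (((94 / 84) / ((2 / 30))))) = -3478000 / 449829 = -7.73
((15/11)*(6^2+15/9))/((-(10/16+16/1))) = -4520/1463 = -3.09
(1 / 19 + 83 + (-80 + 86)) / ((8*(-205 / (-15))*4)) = 1269 / 6232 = 0.20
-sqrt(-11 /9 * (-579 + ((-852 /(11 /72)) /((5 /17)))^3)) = -sqrt(5670652601206176585) /825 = -2886440.25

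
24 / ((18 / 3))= 4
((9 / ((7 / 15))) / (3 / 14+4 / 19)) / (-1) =-5130 / 113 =-45.40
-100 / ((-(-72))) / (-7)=25 / 126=0.20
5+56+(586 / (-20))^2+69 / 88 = 2024603 / 2200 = 920.27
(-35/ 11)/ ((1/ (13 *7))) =-3185/ 11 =-289.55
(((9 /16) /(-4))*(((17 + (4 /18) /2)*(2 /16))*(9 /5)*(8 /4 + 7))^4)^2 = 4308746025118042258524081 /104857600000000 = 41091404200.73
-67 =-67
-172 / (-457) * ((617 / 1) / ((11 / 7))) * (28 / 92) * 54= 280804104 / 115621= 2428.66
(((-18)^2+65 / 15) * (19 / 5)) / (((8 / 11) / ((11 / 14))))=452903 / 336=1347.93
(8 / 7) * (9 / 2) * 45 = 231.43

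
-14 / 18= -7 / 9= -0.78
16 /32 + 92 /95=279 /190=1.47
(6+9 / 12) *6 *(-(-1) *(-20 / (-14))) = 405 / 7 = 57.86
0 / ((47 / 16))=0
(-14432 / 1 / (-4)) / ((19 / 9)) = 1709.05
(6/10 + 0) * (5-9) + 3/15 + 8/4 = -1/5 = -0.20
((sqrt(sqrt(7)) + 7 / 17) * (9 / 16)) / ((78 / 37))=777 / 7072 + 111 * 7^(1 / 4) / 416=0.54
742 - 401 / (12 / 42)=-1323 / 2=-661.50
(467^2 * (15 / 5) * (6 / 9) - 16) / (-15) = -436162 / 15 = -29077.47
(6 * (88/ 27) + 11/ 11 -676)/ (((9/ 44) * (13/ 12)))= -1038224/ 351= -2957.90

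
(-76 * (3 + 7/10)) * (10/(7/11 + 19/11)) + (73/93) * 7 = -1431695/1209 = -1184.20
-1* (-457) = 457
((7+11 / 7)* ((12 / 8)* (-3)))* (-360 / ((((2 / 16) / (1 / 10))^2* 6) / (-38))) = -393984 / 7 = -56283.43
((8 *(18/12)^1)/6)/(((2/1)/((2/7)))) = 2/7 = 0.29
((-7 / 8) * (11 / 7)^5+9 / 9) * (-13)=1843959 / 19208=96.00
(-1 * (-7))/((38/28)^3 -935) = -19208/2558781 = -0.01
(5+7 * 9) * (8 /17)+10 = 42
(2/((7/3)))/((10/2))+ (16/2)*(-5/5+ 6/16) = -4.83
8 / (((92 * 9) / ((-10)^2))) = 200 / 207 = 0.97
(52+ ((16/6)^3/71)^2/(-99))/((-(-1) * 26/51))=160803564638/1576527381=102.00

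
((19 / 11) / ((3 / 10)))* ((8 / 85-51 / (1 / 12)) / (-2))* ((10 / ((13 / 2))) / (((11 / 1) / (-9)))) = -59293680 / 26741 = -2217.33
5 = 5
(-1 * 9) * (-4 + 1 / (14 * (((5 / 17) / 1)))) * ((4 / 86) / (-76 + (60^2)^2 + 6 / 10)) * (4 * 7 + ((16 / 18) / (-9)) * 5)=585964 / 175542178707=0.00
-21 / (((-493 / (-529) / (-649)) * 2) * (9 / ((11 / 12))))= 26435717 / 35496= 744.75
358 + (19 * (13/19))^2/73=360.32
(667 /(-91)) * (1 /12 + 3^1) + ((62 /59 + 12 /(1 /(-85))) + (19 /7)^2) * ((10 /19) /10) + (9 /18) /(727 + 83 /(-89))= -75.84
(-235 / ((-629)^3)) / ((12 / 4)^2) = 235 / 2239723701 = 0.00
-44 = -44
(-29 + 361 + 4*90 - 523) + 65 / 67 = 11388 / 67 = 169.97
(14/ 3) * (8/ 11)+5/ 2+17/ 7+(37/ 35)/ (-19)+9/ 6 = 214334/ 21945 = 9.77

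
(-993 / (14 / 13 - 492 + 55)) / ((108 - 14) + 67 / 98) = 421694 / 17528031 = 0.02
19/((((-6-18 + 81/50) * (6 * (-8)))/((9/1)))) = 475/2984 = 0.16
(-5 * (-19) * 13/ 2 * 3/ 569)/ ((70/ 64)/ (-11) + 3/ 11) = 18.79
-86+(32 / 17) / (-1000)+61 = -25.00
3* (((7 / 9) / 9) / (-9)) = -0.03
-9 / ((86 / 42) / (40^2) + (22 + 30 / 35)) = -302400 / 768043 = -0.39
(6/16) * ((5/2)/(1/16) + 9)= 147/8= 18.38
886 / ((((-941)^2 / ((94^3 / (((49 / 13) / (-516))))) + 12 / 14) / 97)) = 3351815545810368 / 33125624849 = 101184.98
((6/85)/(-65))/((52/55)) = -33/28730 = -0.00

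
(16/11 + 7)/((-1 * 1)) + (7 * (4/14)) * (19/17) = -6.22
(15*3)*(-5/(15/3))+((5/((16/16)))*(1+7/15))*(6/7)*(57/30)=-1157/35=-33.06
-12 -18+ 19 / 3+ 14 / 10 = -334 / 15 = -22.27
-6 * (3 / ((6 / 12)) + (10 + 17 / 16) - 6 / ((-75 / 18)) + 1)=-23403 / 200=-117.02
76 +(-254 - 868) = -1046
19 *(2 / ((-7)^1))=-38 / 7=-5.43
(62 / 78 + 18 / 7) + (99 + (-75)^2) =1563571 / 273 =5727.37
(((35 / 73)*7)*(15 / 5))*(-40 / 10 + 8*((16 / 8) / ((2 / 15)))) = 85260 / 73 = 1167.95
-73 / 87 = -0.84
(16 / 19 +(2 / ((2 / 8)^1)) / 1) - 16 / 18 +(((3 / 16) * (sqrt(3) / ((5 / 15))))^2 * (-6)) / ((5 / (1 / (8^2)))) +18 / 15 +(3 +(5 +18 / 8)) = 135778573 / 7004160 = 19.39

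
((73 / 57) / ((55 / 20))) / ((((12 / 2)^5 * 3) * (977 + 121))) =73 / 4015017072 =0.00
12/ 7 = 1.71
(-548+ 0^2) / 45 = -548 / 45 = -12.18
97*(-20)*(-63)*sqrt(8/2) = 244440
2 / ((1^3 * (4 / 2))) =1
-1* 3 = -3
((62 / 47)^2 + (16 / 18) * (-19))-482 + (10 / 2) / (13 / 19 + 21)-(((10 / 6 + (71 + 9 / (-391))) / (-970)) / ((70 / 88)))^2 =-406595475040049979257 / 818219701738457500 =-496.93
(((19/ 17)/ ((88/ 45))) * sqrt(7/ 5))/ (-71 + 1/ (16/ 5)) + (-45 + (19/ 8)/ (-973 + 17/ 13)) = -4547767/ 101056 - 114 * sqrt(35)/ 70499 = -45.01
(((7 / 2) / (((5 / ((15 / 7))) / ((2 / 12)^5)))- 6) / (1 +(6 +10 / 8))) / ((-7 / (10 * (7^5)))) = 373391515 / 21384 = 17461.26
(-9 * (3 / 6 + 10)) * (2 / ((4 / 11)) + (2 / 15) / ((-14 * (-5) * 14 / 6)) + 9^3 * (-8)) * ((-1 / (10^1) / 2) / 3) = -128474307 / 14000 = -9176.74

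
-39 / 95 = -0.41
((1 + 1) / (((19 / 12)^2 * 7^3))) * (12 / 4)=864 / 123823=0.01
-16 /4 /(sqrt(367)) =-4*sqrt(367) /367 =-0.21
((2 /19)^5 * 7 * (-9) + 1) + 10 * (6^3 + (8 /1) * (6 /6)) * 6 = 13441.00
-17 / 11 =-1.55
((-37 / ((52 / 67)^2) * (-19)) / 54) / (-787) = -3155767 / 114914592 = -0.03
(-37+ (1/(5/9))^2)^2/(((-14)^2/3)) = 534252/30625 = 17.44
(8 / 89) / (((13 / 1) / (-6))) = -48 / 1157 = -0.04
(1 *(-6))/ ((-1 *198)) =1/ 33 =0.03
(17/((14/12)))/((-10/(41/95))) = -2091/3325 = -0.63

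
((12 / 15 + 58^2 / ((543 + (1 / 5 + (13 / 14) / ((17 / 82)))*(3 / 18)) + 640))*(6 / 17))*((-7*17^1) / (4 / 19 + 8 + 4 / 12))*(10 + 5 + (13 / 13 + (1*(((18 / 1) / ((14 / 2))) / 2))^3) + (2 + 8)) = -247451261024 / 491458485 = -503.50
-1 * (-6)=6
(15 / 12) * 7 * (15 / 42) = 25 / 8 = 3.12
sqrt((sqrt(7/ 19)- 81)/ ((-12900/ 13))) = sqrt(49037157- 31863 * sqrt(133))/ 24510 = 0.28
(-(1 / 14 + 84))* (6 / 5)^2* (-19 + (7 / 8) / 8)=12806937 / 5600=2286.95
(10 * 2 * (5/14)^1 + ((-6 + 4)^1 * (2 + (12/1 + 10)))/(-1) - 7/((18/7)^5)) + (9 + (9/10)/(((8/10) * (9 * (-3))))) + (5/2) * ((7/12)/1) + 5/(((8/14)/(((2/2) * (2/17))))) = 66.53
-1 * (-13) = 13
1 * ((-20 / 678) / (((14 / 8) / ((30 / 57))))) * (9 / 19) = -1200 / 285551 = -0.00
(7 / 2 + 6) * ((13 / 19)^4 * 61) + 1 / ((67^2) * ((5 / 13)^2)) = 195523070067 / 1539502550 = 127.00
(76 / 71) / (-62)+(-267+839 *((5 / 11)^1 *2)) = 12001635 / 24211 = 495.71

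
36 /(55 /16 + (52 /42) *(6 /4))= 4032 /593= 6.80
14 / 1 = 14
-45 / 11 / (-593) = 45 / 6523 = 0.01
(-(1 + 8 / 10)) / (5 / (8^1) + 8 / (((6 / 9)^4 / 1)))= -72 / 1645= -0.04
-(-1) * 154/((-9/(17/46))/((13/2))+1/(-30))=-1021020/25061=-40.74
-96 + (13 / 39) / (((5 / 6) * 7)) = -3358 / 35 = -95.94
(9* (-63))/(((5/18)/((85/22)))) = -86751/11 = -7886.45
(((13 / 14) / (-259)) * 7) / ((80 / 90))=-117 / 4144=-0.03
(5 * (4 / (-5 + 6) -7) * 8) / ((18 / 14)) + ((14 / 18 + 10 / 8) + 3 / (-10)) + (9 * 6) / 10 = -15517 / 180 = -86.21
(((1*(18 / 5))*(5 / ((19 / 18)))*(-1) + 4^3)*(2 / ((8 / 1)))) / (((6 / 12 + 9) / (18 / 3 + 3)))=4014 / 361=11.12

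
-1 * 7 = -7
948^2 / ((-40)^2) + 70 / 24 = 564.61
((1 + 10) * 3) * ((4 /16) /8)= 33 /32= 1.03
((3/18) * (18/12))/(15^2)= 0.00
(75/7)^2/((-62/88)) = -247500/1519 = -162.94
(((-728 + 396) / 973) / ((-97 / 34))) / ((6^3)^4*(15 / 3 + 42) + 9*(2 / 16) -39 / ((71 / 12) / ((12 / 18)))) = 6411584 / 5484610272812345619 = 0.00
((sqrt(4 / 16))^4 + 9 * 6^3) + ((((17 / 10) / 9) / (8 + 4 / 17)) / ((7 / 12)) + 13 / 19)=2172714953 / 1117200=1944.79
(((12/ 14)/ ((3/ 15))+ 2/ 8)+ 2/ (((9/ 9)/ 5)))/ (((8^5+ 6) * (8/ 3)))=1221/ 7341376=0.00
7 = 7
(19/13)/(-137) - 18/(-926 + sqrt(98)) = 63 * sqrt(2)/428689 + 6697763/763495109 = 0.01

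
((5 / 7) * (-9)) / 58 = -45 / 406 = -0.11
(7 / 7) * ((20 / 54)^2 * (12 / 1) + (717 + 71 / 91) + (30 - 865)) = -2555681 / 22113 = -115.57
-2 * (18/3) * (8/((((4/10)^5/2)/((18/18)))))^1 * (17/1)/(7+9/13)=-82875/2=-41437.50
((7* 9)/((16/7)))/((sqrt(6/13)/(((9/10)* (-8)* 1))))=-292.11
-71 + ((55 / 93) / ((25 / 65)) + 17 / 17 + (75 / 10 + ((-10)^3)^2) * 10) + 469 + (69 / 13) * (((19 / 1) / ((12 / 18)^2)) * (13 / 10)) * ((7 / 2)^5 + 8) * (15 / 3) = 256814670941 / 23808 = 10786906.54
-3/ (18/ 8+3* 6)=-4/ 27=-0.15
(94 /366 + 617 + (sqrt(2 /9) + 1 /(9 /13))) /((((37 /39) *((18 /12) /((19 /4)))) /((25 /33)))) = 6175 *sqrt(2) /7326 + 2097443725 /1340658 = 1565.68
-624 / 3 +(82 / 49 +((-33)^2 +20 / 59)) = 2552789 / 2891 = 883.01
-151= -151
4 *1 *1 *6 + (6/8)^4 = 24.32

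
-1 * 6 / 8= -3 / 4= -0.75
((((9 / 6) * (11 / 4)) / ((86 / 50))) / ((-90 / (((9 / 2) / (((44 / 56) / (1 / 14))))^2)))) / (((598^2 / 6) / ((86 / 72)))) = -45 / 503506432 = -0.00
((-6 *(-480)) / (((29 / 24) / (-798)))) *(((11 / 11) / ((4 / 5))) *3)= -206841600 / 29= -7132468.97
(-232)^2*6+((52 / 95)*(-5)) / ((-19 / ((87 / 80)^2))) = 322944.17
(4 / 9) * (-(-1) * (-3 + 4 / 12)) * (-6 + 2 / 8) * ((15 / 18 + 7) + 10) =9844 / 81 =121.53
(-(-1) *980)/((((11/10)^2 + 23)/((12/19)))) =392000/15333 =25.57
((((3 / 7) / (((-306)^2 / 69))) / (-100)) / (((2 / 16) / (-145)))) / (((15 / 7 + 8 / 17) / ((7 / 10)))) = 4669 / 4758300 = 0.00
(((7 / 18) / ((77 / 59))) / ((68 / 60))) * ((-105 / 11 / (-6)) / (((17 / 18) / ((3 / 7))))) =13275 / 69938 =0.19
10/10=1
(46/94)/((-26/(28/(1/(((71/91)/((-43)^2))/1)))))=-3266/14686607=-0.00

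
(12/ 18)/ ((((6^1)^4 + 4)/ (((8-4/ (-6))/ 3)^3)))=676/ 54675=0.01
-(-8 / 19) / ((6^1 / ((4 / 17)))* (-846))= -8 / 409887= -0.00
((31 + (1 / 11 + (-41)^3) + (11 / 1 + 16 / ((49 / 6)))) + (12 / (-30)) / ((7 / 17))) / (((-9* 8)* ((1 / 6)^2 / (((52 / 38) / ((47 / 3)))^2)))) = 564674285916 / 2149125055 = 262.75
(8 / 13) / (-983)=-8 / 12779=-0.00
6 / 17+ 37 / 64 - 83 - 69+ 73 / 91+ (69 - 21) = -10125225 / 99008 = -102.27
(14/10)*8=56/5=11.20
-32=-32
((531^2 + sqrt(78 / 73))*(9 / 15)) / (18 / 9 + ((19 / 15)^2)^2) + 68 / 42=30375*sqrt(5694) / 16904683 + 179863746289 / 4862991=36986.37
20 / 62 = 10 / 31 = 0.32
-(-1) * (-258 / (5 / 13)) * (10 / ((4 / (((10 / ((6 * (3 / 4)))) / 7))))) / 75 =-7.10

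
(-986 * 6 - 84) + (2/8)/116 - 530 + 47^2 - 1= -2005407/464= -4322.00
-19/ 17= -1.12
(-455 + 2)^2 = 205209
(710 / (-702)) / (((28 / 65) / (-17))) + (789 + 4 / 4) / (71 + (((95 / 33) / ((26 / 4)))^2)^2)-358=-558385078186246583 / 1819049836477356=-306.97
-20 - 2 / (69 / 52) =-1484 / 69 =-21.51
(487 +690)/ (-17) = -1177/ 17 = -69.24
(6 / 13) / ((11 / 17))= 102 / 143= 0.71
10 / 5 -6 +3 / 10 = -37 / 10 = -3.70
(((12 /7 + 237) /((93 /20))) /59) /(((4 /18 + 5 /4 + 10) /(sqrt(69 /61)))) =401040*sqrt(4209) /322545979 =0.08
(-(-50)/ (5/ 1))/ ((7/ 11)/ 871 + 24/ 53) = 1015586/ 46063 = 22.05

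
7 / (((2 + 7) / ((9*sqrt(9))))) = 21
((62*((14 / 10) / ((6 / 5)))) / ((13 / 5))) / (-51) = -1085 / 1989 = -0.55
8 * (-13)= -104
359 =359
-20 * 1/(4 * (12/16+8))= -4/7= -0.57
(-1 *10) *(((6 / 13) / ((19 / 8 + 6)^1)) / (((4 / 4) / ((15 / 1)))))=-7200 / 871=-8.27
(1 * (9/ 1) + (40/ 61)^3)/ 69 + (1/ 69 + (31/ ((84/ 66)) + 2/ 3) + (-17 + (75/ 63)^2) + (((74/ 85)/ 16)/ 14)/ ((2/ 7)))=2614771684097/ 272268249120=9.60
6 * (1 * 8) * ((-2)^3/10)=-192/5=-38.40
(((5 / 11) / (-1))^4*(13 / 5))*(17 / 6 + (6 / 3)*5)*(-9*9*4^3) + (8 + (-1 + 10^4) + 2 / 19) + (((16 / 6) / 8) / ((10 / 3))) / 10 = 6633793789 / 2528900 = 2623.19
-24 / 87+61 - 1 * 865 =-23324 / 29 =-804.28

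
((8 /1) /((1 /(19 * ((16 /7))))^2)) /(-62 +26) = -184832 /441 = -419.12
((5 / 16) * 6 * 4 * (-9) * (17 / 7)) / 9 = -255 / 14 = -18.21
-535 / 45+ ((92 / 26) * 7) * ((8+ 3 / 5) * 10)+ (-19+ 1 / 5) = 1228187 / 585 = 2099.46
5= 5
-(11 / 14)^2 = -121 / 196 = -0.62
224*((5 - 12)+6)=-224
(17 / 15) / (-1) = -17 / 15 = -1.13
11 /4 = 2.75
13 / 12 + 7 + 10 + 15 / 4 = 131 / 6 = 21.83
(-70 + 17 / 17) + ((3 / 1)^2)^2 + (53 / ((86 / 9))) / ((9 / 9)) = 1509 / 86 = 17.55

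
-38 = -38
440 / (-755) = -88 / 151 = -0.58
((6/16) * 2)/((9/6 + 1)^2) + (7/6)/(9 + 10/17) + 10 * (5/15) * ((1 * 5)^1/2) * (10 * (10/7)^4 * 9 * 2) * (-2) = -733485812491/58704450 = -12494.55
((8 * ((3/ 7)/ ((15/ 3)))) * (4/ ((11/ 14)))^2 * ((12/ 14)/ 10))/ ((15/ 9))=13824/ 15125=0.91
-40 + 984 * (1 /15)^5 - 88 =-32399672 /253125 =-128.00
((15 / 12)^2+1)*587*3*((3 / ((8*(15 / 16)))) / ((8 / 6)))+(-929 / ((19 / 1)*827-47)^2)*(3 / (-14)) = 31009695810403 / 22906198560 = 1353.77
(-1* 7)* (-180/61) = 1260/61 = 20.66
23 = 23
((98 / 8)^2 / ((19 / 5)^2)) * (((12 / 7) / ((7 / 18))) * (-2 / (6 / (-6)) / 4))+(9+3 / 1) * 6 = 137043 / 1444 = 94.91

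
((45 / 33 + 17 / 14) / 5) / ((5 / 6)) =1191 / 1925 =0.62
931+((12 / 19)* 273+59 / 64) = 1342881 / 1216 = 1104.34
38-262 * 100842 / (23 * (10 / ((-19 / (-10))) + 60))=-125226929 / 7130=-17563.38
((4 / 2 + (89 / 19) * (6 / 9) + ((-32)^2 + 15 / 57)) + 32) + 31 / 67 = 4055200 / 3819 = 1061.85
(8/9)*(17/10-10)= -332/45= -7.38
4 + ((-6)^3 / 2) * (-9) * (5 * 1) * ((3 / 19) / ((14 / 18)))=990.62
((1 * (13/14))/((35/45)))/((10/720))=4212/49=85.96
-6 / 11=-0.55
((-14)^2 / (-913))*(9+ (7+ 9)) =-5.37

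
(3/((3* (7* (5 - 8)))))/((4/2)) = -1/42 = -0.02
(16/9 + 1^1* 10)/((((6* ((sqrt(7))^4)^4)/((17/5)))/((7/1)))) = 901/111178305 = 0.00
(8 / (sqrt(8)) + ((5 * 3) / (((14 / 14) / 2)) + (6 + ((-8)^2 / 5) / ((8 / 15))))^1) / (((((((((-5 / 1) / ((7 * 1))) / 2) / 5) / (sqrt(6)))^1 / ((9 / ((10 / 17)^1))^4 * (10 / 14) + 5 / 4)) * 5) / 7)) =3835991467 * sqrt(6) * (-30 - sqrt(2)) / 2500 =-118069966.72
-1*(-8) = 8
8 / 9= 0.89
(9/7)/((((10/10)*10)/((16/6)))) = 12/35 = 0.34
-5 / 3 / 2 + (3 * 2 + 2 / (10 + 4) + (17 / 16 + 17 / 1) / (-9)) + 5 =8369 / 1008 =8.30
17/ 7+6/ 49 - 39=-1786/ 49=-36.45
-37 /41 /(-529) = 37 /21689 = 0.00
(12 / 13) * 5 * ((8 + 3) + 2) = 60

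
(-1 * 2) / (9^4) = -2 / 6561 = -0.00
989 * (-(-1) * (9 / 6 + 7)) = 16813 / 2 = 8406.50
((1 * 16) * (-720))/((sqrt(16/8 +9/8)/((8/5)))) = -10426.71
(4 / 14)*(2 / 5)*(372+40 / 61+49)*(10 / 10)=102884 / 2135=48.19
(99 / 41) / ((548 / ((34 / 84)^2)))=3179 / 4403728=0.00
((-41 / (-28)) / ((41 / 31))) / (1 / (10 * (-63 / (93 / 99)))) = -1485 / 2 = -742.50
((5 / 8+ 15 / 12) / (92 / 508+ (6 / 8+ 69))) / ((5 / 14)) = 381 / 5075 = 0.08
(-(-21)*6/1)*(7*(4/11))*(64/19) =225792/209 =1080.34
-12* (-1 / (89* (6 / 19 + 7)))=228 / 12371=0.02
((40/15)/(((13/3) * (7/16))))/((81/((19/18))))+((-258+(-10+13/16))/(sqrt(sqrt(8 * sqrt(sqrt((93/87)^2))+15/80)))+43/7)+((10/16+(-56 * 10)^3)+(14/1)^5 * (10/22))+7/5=-175371683.03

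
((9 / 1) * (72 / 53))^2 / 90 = 23328 / 14045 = 1.66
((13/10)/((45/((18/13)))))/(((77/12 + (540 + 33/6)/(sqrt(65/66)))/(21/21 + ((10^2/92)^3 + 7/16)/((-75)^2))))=-33226076793/39096473717337500 + 1195043399379 * sqrt(4290)/1075153027226781250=0.00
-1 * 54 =-54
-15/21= -5/7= -0.71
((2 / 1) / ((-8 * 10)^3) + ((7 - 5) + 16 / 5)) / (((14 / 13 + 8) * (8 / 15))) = 1.07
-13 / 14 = -0.93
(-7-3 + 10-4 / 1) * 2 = -8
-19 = -19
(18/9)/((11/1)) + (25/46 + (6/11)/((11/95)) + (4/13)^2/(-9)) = 45931841/8465886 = 5.43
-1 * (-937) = 937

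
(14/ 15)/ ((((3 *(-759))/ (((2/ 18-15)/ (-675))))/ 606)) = -378952/ 69163875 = -0.01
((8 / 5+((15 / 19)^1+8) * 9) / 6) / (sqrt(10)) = 7667 * sqrt(10) / 5700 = 4.25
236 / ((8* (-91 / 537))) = -31683 / 182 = -174.08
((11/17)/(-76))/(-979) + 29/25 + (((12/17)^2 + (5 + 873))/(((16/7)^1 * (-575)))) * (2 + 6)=-4706638457/1124007700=-4.19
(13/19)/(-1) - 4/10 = -1.08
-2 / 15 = -0.13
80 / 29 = 2.76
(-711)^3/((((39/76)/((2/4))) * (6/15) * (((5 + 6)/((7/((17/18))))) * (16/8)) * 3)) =-239017911615/2431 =-98320819.26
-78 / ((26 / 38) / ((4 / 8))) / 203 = -57 / 203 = -0.28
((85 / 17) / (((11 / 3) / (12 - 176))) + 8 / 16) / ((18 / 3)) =-4909 / 132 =-37.19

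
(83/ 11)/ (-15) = -83/ 165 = -0.50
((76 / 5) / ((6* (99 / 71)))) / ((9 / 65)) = 35074 / 2673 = 13.12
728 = 728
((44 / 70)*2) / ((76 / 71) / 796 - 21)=-310838 / 5192075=-0.06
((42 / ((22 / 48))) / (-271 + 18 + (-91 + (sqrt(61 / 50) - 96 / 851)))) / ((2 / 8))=-50240098944000 / 47164910141129 - 14599892160 * sqrt(122) / 47164910141129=-1.07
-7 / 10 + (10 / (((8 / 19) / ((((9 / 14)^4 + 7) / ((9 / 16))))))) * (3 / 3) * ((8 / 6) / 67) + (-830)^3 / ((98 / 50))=-12670942635454513 / 43434090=-291728055.90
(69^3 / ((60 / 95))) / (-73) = -2080557 / 292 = -7125.20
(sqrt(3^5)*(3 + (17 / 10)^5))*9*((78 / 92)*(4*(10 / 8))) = 5433028263*sqrt(3) / 920000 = 10228.57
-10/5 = -2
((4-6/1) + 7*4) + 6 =32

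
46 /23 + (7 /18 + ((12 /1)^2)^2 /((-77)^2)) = 628195 /106722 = 5.89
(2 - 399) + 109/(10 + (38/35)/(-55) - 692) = -521426361/1312888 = -397.16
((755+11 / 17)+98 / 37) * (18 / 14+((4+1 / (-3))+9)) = 139751624 / 13209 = 10580.03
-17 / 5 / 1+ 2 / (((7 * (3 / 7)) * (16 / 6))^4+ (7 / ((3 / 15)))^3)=-798497 / 234855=-3.40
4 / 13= 0.31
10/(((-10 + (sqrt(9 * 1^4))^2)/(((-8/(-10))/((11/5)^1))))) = -40/11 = -3.64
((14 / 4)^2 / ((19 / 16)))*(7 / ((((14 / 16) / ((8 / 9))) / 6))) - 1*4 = 24860 / 57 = 436.14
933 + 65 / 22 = 20591 / 22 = 935.95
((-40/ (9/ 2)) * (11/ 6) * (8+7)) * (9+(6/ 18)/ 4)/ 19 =-59950/ 513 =-116.86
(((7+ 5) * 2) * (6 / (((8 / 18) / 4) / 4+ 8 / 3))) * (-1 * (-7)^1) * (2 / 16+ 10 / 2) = 185976 / 97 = 1917.28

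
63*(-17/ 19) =-1071/ 19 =-56.37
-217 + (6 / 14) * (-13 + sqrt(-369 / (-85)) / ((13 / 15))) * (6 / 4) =-3155 / 14 + 81 * sqrt(3485) / 3094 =-223.81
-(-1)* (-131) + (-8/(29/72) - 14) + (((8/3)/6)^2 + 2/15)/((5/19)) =-9607691/58725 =-163.60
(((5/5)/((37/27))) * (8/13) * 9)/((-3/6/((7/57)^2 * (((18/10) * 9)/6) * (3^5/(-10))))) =34720812/4341025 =8.00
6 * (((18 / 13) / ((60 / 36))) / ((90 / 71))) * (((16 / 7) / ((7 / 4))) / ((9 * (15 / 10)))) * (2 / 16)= 2272 / 47775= 0.05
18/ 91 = 0.20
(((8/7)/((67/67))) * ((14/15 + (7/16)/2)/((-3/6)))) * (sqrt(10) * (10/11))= -79 * sqrt(10)/33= -7.57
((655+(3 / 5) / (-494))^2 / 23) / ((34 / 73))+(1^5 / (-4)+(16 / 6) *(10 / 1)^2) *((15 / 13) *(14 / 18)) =1729916956667963 / 42938134200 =40288.59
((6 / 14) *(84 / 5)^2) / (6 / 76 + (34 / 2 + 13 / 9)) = 147744 / 22625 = 6.53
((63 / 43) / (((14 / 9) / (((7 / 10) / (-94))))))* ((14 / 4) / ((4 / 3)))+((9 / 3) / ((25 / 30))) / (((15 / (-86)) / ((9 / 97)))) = -606448431 / 313659200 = -1.93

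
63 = 63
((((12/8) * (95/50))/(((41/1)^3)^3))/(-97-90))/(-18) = 19/7346450607800484840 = 0.00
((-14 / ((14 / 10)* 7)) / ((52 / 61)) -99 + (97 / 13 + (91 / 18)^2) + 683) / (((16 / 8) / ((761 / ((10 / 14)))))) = 1062052361 / 3240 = 327793.94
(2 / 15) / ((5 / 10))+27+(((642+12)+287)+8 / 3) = 14564 / 15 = 970.93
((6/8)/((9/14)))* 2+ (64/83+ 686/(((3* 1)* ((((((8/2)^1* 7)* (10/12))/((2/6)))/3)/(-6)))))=-69341/1245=-55.70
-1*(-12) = 12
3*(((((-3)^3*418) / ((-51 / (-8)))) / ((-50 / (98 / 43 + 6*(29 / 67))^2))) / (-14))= -4454500773888 / 24692978975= -180.40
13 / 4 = 3.25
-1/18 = -0.06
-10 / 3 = -3.33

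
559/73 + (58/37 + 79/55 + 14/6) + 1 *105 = 117.99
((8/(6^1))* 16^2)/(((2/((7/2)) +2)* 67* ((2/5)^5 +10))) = 5600000/28294569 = 0.20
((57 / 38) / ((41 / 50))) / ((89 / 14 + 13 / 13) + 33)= 210 / 4633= 0.05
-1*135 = -135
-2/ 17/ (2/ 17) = -1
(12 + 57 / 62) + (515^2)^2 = 4361346639551 / 62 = 70344300637.92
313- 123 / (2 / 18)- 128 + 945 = 23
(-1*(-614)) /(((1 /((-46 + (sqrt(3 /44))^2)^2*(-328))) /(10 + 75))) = -4369923003695 /121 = -36115066146.24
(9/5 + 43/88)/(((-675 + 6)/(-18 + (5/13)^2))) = 3038119/49746840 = 0.06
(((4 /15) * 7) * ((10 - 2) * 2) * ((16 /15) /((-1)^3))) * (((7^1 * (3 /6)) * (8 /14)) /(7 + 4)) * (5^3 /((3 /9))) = -71680 /33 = -2172.12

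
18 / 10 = 9 / 5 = 1.80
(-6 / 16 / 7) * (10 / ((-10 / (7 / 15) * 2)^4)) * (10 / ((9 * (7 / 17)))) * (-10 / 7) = 119 / 194400000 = 0.00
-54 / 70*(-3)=81 / 35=2.31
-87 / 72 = -29 / 24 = -1.21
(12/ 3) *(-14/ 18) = -28/ 9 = -3.11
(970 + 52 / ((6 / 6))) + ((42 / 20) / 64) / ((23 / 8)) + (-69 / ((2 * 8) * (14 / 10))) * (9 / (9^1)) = 1640479 / 1610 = 1018.93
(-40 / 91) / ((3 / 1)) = -40 / 273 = -0.15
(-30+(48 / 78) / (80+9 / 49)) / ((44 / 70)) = -26808565 / 561847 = -47.72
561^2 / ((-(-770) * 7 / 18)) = 257499 / 245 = 1051.02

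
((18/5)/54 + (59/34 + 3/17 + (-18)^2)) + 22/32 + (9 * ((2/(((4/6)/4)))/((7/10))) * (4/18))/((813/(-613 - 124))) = 2287759109/7739760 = 295.59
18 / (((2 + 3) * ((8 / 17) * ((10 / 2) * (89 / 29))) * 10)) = 4437 / 89000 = 0.05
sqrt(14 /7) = sqrt(2) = 1.41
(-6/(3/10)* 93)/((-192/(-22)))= -1705/8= -213.12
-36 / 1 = -36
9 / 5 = 1.80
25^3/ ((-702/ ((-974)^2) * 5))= -1482306250/ 351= -4223094.73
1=1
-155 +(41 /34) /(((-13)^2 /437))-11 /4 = -1777029 /11492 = -154.63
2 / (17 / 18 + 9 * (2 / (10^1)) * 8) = 180 / 1381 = 0.13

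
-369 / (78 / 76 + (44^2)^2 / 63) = -21546 / 3473905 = -0.01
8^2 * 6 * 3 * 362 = 417024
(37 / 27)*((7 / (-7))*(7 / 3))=-259 / 81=-3.20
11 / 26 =0.42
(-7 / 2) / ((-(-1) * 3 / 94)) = -109.67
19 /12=1.58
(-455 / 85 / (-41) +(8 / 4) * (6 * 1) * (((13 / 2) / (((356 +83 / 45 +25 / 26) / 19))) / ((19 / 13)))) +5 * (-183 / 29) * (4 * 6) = -6400466935303 / 8485478039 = -754.28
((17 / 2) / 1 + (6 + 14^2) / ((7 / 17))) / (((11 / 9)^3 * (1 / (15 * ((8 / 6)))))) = 50935230 / 9317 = 5466.91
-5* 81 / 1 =-405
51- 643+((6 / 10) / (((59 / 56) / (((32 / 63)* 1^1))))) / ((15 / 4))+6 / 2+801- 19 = 2563099 / 13275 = 193.08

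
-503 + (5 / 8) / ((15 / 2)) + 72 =-5171 / 12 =-430.92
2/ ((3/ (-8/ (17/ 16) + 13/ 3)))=-326/ 153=-2.13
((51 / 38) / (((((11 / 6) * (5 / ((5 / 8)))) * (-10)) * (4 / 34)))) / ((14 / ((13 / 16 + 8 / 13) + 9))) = -5641569 / 97377280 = -0.06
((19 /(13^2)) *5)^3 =857375 /4826809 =0.18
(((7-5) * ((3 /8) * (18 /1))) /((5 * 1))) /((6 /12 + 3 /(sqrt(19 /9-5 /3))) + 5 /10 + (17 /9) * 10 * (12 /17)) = 0.14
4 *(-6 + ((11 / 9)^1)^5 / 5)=-6441676 / 295245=-21.82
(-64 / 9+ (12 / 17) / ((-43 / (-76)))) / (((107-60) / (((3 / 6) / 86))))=-9644 / 13296159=-0.00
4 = 4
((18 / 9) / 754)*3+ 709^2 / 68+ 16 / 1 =189921117 / 25636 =7408.38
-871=-871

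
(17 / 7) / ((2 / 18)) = 153 / 7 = 21.86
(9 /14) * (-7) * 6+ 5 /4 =-103 /4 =-25.75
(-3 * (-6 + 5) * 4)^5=248832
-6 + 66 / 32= -63 / 16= -3.94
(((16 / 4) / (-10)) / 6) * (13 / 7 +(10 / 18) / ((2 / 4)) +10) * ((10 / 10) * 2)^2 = -3.46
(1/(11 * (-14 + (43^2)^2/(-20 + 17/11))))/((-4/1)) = 0.00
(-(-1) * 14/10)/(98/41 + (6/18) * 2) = 861/1880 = 0.46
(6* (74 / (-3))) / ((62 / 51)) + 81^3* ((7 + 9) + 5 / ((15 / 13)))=334981203 / 31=10805845.26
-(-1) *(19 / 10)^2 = 361 / 100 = 3.61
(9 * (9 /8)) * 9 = 729 /8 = 91.12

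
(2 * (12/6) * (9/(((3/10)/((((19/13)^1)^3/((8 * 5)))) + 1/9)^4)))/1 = 522776130623750963556/3552386272023258150625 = 0.15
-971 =-971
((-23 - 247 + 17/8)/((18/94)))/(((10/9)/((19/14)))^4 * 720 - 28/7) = -4.38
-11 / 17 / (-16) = 11 / 272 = 0.04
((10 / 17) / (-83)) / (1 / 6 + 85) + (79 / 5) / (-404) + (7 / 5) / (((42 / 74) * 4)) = 126160495 / 218469363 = 0.58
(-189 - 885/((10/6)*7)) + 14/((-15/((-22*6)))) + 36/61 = -141.07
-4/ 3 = -1.33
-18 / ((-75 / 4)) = 24 / 25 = 0.96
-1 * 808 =-808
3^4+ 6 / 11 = 897 / 11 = 81.55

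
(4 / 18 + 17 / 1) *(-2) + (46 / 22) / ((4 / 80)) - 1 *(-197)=204.37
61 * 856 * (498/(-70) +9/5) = -9712176/35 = -277490.74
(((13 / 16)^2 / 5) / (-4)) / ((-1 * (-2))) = -169 / 10240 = -0.02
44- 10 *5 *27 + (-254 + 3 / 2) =-3117 / 2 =-1558.50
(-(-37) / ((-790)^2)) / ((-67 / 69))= -0.00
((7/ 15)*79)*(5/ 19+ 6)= 65807/ 285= 230.90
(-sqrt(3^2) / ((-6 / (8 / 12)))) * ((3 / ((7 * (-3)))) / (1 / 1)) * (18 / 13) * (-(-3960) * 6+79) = -143034 / 91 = -1571.80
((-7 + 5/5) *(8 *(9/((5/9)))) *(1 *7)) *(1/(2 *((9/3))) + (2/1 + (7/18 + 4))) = -178416/5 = -35683.20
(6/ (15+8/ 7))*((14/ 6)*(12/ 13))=1176/ 1469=0.80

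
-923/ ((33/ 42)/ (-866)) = 11190452/ 11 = 1017313.82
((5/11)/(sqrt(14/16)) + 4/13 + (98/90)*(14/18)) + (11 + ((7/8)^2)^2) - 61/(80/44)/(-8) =10*sqrt(14)/77 + 365200753/21565440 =17.42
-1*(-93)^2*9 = -77841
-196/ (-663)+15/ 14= 12689/ 9282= 1.37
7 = 7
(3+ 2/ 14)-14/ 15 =232/ 105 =2.21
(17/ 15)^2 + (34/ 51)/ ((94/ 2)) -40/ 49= 249917/ 518175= 0.48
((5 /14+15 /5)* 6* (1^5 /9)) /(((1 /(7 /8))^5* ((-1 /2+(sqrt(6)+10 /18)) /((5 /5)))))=-338541 /31834112+3046869* sqrt(6) /15917056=0.46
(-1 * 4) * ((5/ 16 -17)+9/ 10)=1263/ 20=63.15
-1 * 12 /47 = -12 /47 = -0.26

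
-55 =-55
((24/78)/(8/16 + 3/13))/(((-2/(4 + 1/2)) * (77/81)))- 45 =-67293/1463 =-46.00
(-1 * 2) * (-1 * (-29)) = -58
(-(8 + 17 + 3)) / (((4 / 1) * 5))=-7 / 5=-1.40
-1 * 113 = -113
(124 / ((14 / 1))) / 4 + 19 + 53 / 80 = 12251 / 560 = 21.88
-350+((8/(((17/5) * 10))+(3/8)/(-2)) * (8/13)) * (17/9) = -349.94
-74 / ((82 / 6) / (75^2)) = -1248750 / 41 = -30457.32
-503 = -503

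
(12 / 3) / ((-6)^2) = 1 / 9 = 0.11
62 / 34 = 31 / 17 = 1.82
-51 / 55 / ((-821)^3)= 51 / 30436321355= 0.00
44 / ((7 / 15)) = 660 / 7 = 94.29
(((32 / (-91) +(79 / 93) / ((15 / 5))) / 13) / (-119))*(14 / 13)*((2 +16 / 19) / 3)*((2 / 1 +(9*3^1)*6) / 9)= 1140784 / 1385909343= 0.00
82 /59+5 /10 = 223 /118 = 1.89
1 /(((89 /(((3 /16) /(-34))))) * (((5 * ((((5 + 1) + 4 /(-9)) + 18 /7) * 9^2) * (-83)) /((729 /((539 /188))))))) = 11421 /198033059840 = 0.00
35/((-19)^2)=35/361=0.10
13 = 13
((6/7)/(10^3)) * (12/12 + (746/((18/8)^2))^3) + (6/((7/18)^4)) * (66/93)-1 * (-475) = 22440253423022501/6592614178500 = 3403.85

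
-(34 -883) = 849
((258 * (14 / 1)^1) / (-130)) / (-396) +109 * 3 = 1403131 / 4290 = 327.07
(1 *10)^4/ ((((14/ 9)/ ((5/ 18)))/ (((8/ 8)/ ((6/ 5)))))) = 31250/ 21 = 1488.10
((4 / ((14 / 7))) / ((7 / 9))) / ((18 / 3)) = 3 / 7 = 0.43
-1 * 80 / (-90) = 8 / 9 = 0.89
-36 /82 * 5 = -90 /41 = -2.20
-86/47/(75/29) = -0.71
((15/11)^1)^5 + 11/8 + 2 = 10423377/1288408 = 8.09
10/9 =1.11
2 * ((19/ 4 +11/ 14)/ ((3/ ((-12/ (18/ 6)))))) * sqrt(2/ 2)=-310/ 21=-14.76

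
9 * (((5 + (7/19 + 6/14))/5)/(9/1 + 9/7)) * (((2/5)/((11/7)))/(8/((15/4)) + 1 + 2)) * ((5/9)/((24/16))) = 257/13794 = 0.02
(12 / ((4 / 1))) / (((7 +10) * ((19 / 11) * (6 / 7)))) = 77 / 646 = 0.12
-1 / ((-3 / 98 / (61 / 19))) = 5978 / 57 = 104.88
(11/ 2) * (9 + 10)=209/ 2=104.50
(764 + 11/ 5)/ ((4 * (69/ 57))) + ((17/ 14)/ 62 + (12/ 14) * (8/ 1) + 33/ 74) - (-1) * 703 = 1603943013/ 1846670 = 868.56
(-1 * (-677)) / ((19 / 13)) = 8801 / 19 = 463.21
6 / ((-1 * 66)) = -1 / 11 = -0.09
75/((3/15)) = 375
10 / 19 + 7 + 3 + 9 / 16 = 3371 / 304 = 11.09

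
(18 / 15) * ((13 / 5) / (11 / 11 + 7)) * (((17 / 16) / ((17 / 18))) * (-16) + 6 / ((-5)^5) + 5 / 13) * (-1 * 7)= 15029763 / 312500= 48.10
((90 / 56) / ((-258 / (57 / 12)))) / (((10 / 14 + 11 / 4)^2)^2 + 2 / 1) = -260680 / 1286539833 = -0.00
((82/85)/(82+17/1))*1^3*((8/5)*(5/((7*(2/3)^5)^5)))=3859870331907/32955789475840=0.12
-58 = -58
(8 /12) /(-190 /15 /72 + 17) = 72 /1817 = 0.04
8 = 8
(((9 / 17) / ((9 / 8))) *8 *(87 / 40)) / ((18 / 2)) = 232 / 255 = 0.91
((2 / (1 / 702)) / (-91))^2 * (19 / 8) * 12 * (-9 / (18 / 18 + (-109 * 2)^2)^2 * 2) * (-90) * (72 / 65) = 7754787072 / 1438744523125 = 0.01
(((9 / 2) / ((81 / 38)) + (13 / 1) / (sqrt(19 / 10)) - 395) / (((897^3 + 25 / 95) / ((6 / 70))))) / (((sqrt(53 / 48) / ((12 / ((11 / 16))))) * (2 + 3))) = -2149888 * sqrt(159) / 174882980670475 + 3744 * sqrt(30210) / 174882980670475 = -0.00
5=5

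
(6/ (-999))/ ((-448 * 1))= 1/ 74592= 0.00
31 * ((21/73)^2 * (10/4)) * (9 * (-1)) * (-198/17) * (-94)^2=538150438980/90593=5940309.28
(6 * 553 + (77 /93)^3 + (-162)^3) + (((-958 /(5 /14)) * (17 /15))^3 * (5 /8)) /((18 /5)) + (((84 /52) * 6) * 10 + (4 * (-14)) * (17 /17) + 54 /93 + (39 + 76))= -287153366680394618632 /58818605625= -4882015879.65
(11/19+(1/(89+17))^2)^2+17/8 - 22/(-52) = 1708334416655/592480437328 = 2.88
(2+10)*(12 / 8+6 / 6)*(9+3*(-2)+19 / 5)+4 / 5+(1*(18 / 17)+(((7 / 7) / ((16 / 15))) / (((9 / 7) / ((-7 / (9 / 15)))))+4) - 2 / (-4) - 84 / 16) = 2406407 / 12240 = 196.60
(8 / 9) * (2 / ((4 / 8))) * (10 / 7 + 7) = 1888 / 63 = 29.97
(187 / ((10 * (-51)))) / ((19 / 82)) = -451 / 285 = -1.58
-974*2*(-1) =1948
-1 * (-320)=320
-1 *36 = -36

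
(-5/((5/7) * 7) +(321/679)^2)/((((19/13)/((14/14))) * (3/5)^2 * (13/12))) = -35800000/26279337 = -1.36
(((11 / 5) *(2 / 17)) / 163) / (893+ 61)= 11 / 6608835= 0.00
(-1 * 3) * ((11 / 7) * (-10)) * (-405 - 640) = -344850 / 7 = -49264.29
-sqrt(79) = -8.89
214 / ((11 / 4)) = 856 / 11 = 77.82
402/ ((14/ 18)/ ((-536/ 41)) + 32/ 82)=79509168/ 65417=1215.42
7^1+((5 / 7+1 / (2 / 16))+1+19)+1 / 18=4507 / 126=35.77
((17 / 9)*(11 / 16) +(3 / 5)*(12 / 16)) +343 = 248219 / 720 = 344.75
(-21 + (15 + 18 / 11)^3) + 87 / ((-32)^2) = 4583.51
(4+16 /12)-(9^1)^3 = -2171 /3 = -723.67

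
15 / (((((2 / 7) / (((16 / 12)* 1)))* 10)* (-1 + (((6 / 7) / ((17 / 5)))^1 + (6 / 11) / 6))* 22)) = -833 / 1720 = -0.48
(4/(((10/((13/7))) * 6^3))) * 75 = 65/252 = 0.26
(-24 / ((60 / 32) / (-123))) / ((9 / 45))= 7872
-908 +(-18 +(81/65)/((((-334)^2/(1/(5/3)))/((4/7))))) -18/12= -927.50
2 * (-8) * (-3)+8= 56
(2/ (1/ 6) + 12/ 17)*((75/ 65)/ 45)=72/ 221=0.33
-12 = -12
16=16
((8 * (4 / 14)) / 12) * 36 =48 / 7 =6.86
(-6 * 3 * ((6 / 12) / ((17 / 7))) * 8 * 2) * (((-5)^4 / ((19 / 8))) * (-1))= 15603.72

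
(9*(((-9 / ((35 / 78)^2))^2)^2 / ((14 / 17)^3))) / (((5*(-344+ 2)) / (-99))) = 273268035913168813703472 / 73377359603515625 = 3724146.49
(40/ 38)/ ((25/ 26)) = 104/ 95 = 1.09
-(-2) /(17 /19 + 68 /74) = 1406 /1275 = 1.10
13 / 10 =1.30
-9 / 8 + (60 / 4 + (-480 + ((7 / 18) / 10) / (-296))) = -24835147 / 53280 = -466.13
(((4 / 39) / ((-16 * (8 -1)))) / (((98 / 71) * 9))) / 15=-71 / 14447160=-0.00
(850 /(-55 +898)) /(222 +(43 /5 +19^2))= 125 /73341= 0.00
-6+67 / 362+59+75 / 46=228197 / 4163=54.82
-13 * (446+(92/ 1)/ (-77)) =-445250/ 77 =-5782.47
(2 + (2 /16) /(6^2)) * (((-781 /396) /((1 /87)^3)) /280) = -999144163 /107520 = -9292.64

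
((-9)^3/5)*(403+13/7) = -2065986/35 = -59028.17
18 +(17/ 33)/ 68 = 2377/ 132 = 18.01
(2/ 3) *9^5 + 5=39371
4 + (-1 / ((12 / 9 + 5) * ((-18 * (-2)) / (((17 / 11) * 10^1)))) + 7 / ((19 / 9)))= 9089 / 1254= 7.25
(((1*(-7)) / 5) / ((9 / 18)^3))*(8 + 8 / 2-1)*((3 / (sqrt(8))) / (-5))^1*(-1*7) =-3234*sqrt(2) / 25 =-182.94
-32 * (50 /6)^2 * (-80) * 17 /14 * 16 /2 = 108800000 /63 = 1726984.13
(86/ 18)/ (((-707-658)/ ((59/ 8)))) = -2537/ 98280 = -0.03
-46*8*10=-3680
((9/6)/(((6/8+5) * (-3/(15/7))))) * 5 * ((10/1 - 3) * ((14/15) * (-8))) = 48.70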